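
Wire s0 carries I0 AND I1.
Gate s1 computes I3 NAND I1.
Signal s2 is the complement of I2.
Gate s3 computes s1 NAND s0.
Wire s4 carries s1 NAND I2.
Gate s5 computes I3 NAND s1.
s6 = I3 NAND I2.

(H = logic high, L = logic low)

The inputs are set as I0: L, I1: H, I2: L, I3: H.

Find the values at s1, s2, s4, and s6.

s1 = I3 NAND I1 = H NAND H = L
s2 = NOT I2 = NOT L = H
s4 = s1 NAND I2 = L NAND L = H
s6 = I3 NAND I2 = H NAND L = H

s1 = L  s2 = H  s4 = H  s6 = H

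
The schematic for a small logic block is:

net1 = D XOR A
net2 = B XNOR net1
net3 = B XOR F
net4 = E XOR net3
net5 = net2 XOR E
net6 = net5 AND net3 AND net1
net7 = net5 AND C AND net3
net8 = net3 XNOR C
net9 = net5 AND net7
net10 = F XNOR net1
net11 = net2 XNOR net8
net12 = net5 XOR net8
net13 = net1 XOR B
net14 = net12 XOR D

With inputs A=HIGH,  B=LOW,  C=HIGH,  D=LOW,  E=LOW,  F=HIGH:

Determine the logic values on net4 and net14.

net4 = HIGH; net14 = HIGH

net1 = D XOR A = LOW XOR HIGH = HIGH
net2 = B XNOR net1 = LOW XNOR HIGH = LOW
net3 = B XOR F = LOW XOR HIGH = HIGH
net4 = E XOR net3 = LOW XOR HIGH = HIGH
net5 = net2 XOR E = LOW XOR LOW = LOW
net8 = net3 XNOR C = HIGH XNOR HIGH = HIGH
net12 = net5 XOR net8 = LOW XOR HIGH = HIGH
net14 = net12 XOR D = HIGH XOR LOW = HIGH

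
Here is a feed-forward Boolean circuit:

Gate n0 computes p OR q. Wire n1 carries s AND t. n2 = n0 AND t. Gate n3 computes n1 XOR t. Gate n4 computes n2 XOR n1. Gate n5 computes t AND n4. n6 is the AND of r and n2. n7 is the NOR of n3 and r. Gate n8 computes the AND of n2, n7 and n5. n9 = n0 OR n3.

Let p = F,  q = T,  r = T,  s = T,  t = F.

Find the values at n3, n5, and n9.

n3 = F; n5 = F; n9 = T

n0 = p OR q = F OR T = T
n1 = s AND t = T AND F = F
n2 = n0 AND t = T AND F = F
n3 = n1 XOR t = F XOR F = F
n4 = n2 XOR n1 = F XOR F = F
n5 = t AND n4 = F AND F = F
n9 = n0 OR n3 = T OR F = T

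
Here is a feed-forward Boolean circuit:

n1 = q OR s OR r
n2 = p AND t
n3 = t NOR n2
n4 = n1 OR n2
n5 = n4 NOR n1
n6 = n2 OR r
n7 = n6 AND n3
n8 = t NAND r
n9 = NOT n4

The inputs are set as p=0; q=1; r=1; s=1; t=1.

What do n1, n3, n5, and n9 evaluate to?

n1 = 1, n3 = 0, n5 = 0, n9 = 0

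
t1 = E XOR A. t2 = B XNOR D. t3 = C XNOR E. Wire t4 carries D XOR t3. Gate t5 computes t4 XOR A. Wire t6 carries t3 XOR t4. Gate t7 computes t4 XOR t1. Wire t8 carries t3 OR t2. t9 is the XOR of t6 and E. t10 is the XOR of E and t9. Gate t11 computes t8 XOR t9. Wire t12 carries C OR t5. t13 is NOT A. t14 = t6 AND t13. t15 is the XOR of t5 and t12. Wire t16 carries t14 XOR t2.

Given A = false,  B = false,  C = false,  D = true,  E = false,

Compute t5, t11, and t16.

t2 = B XNOR D = false XNOR true = false
t3 = C XNOR E = false XNOR false = true
t4 = D XOR t3 = true XOR true = false
t5 = t4 XOR A = false XOR false = false
t6 = t3 XOR t4 = true XOR false = true
t8 = t3 OR t2 = true OR false = true
t9 = t6 XOR E = true XOR false = true
t11 = t8 XOR t9 = true XOR true = false
t13 = NOT A = NOT false = true
t14 = t6 AND t13 = true AND true = true
t16 = t14 XOR t2 = true XOR false = true

t5 = false, t11 = false, t16 = true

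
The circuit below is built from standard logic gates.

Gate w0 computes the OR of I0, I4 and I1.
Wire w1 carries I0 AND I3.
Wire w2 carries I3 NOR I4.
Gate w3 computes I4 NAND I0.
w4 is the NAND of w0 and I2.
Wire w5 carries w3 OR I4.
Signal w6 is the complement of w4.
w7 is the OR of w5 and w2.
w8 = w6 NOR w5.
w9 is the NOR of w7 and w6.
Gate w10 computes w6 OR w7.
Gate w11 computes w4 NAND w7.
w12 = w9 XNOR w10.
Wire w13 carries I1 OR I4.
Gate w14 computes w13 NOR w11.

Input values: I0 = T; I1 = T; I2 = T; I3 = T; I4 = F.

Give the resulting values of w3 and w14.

w0 = I0 OR I4 OR I1 = T OR F OR T = T
w2 = I3 NOR I4 = T NOR F = F
w3 = I4 NAND I0 = F NAND T = T
w4 = w0 NAND I2 = T NAND T = F
w5 = w3 OR I4 = T OR F = T
w7 = w5 OR w2 = T OR F = T
w11 = w4 NAND w7 = F NAND T = T
w13 = I1 OR I4 = T OR F = T
w14 = w13 NOR w11 = T NOR T = F

w3 = T, w14 = F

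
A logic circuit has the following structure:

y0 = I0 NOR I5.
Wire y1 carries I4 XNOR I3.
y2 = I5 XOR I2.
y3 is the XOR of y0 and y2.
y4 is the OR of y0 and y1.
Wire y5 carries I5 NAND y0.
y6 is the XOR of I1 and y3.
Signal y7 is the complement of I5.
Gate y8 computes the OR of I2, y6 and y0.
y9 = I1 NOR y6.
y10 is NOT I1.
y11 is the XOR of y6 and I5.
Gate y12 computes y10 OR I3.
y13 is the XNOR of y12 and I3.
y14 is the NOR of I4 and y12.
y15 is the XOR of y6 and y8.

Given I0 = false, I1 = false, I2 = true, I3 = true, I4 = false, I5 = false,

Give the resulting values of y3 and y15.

y0 = I0 NOR I5 = false NOR false = true
y2 = I5 XOR I2 = false XOR true = true
y3 = y0 XOR y2 = true XOR true = false
y6 = I1 XOR y3 = false XOR false = false
y8 = I2 OR y6 OR y0 = true OR false OR true = true
y15 = y6 XOR y8 = false XOR true = true

y3 = false, y15 = true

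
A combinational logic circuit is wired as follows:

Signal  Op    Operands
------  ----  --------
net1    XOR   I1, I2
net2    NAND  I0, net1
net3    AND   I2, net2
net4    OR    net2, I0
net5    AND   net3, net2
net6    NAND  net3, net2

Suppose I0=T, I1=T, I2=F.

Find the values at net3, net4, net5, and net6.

net3 = F  net4 = T  net5 = F  net6 = T

net1 = I1 XOR I2 = T XOR F = T
net2 = I0 NAND net1 = T NAND T = F
net3 = I2 AND net2 = F AND F = F
net4 = net2 OR I0 = F OR T = T
net5 = net3 AND net2 = F AND F = F
net6 = net3 NAND net2 = F NAND F = T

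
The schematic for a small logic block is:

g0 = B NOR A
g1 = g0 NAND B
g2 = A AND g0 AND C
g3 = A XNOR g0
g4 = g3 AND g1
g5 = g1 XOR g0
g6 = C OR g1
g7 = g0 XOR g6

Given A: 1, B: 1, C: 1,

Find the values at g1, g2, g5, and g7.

g1 = 1, g2 = 0, g5 = 1, g7 = 1

g0 = B NOR A = 1 NOR 1 = 0
g1 = g0 NAND B = 0 NAND 1 = 1
g2 = A AND g0 AND C = 1 AND 0 AND 1 = 0
g5 = g1 XOR g0 = 1 XOR 0 = 1
g6 = C OR g1 = 1 OR 1 = 1
g7 = g0 XOR g6 = 0 XOR 1 = 1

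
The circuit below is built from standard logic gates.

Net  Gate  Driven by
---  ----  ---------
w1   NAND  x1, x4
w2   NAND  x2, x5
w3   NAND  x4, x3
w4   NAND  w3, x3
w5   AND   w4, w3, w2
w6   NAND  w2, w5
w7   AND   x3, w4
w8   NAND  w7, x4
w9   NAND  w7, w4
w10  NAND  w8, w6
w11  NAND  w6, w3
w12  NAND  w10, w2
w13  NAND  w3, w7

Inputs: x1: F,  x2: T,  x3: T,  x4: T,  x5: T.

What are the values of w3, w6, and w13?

w2 = x2 NAND x5 = T NAND T = F
w3 = x4 NAND x3 = T NAND T = F
w4 = w3 NAND x3 = F NAND T = T
w5 = w4 AND w3 AND w2 = T AND F AND F = F
w6 = w2 NAND w5 = F NAND F = T
w7 = x3 AND w4 = T AND T = T
w13 = w3 NAND w7 = F NAND T = T

w3 = F, w6 = T, w13 = T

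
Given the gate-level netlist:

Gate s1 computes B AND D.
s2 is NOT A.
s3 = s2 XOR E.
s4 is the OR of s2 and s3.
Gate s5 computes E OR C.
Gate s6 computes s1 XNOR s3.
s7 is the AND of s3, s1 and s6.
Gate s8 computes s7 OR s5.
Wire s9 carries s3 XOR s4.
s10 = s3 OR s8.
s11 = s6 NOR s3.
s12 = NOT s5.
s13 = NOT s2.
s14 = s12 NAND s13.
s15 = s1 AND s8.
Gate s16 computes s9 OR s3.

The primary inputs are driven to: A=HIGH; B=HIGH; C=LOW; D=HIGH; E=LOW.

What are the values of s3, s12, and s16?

s2 = NOT A = NOT HIGH = LOW
s3 = s2 XOR E = LOW XOR LOW = LOW
s4 = s2 OR s3 = LOW OR LOW = LOW
s5 = E OR C = LOW OR LOW = LOW
s9 = s3 XOR s4 = LOW XOR LOW = LOW
s12 = NOT s5 = NOT LOW = HIGH
s16 = s9 OR s3 = LOW OR LOW = LOW

s3 = LOW, s12 = HIGH, s16 = LOW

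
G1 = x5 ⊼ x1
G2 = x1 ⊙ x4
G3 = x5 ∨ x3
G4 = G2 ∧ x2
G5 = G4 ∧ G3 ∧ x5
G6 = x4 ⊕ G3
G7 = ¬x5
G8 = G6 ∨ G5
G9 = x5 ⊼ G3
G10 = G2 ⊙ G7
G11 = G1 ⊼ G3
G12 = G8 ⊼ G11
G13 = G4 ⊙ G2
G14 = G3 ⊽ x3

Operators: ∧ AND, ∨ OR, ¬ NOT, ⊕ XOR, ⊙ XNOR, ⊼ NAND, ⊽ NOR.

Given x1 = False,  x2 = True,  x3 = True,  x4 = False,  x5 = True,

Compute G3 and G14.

G3 = True, G14 = False

G3 = x5 OR x3 = True OR True = True
G14 = G3 NOR x3 = True NOR True = False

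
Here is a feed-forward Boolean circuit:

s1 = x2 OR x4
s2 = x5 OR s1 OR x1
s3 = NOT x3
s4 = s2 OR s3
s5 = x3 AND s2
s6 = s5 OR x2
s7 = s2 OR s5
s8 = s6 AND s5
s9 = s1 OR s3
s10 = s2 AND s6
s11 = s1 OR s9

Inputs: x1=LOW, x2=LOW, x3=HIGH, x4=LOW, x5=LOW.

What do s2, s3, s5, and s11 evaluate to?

s2 = LOW, s3 = LOW, s5 = LOW, s11 = LOW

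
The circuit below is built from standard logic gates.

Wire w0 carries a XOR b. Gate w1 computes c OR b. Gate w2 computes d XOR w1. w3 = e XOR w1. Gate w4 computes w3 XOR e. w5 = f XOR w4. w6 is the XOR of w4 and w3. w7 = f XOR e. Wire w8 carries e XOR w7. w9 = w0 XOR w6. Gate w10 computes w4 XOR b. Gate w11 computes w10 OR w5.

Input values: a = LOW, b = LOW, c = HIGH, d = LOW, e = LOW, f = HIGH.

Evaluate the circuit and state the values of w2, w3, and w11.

w2 = HIGH; w3 = HIGH; w11 = HIGH

w1 = c OR b = HIGH OR LOW = HIGH
w2 = d XOR w1 = LOW XOR HIGH = HIGH
w3 = e XOR w1 = LOW XOR HIGH = HIGH
w4 = w3 XOR e = HIGH XOR LOW = HIGH
w5 = f XOR w4 = HIGH XOR HIGH = LOW
w10 = w4 XOR b = HIGH XOR LOW = HIGH
w11 = w10 OR w5 = HIGH OR LOW = HIGH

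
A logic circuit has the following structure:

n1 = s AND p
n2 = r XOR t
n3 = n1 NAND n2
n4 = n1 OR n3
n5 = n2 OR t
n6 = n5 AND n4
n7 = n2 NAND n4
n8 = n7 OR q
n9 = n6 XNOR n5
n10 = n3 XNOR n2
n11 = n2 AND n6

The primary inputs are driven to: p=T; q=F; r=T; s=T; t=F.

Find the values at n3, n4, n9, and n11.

n3 = F, n4 = T, n9 = T, n11 = T

n1 = s AND p = T AND T = T
n2 = r XOR t = T XOR F = T
n3 = n1 NAND n2 = T NAND T = F
n4 = n1 OR n3 = T OR F = T
n5 = n2 OR t = T OR F = T
n6 = n5 AND n4 = T AND T = T
n9 = n6 XNOR n5 = T XNOR T = T
n11 = n2 AND n6 = T AND T = T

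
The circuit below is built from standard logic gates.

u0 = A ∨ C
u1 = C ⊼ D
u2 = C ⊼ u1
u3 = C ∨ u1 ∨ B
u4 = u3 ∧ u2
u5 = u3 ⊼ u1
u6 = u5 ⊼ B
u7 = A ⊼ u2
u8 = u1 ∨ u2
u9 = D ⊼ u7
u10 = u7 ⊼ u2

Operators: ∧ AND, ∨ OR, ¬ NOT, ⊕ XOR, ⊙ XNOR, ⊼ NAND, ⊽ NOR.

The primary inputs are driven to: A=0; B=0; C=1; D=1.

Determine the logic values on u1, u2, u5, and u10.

u1 = 0; u2 = 1; u5 = 1; u10 = 0

u1 = C NAND D = 1 NAND 1 = 0
u2 = C NAND u1 = 1 NAND 0 = 1
u3 = C OR u1 OR B = 1 OR 0 OR 0 = 1
u5 = u3 NAND u1 = 1 NAND 0 = 1
u7 = A NAND u2 = 0 NAND 1 = 1
u10 = u7 NAND u2 = 1 NAND 1 = 0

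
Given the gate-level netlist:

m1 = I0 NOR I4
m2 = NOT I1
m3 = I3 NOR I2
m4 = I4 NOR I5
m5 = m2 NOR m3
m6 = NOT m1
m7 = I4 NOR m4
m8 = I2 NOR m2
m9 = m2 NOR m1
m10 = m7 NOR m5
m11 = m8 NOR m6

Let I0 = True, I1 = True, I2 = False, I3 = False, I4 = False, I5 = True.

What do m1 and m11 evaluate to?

m1 = I0 NOR I4 = True NOR False = False
m2 = NOT I1 = NOT True = False
m6 = NOT m1 = NOT False = True
m8 = I2 NOR m2 = False NOR False = True
m11 = m8 NOR m6 = True NOR True = False

m1 = False; m11 = False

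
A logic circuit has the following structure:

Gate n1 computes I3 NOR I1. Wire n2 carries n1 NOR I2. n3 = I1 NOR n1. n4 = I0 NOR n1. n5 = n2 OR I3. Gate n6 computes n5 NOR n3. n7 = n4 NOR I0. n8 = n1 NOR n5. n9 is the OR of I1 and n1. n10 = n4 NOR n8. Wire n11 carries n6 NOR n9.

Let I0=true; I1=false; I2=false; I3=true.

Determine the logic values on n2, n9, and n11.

n2 = true, n9 = false, n11 = true

n1 = I3 NOR I1 = true NOR false = false
n2 = n1 NOR I2 = false NOR false = true
n3 = I1 NOR n1 = false NOR false = true
n5 = n2 OR I3 = true OR true = true
n6 = n5 NOR n3 = true NOR true = false
n9 = I1 OR n1 = false OR false = false
n11 = n6 NOR n9 = false NOR false = true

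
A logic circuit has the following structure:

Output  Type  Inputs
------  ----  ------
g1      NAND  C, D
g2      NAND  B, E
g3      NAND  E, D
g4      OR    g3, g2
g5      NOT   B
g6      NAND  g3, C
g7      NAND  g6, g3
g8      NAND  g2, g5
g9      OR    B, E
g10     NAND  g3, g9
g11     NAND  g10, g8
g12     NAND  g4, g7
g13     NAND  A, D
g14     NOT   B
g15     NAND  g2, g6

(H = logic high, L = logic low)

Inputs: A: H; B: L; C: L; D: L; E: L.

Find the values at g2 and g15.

g2 = B NAND E = L NAND L = H
g3 = E NAND D = L NAND L = H
g6 = g3 NAND C = H NAND L = H
g15 = g2 NAND g6 = H NAND H = L

g2 = H; g15 = L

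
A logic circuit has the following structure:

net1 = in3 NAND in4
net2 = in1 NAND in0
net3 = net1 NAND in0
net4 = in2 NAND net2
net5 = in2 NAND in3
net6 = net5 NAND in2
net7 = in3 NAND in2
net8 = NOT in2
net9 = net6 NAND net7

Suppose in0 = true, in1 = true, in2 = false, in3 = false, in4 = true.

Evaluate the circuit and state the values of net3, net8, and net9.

net3 = false, net8 = true, net9 = false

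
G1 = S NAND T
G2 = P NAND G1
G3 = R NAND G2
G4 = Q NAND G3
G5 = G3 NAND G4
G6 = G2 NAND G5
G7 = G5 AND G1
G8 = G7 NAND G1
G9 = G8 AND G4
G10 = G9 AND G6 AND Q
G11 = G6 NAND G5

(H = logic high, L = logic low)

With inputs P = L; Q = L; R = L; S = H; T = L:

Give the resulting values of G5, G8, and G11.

G5 = L, G8 = H, G11 = H

G1 = S NAND T = H NAND L = H
G2 = P NAND G1 = L NAND H = H
G3 = R NAND G2 = L NAND H = H
G4 = Q NAND G3 = L NAND H = H
G5 = G3 NAND G4 = H NAND H = L
G6 = G2 NAND G5 = H NAND L = H
G7 = G5 AND G1 = L AND H = L
G8 = G7 NAND G1 = L NAND H = H
G11 = G6 NAND G5 = H NAND L = H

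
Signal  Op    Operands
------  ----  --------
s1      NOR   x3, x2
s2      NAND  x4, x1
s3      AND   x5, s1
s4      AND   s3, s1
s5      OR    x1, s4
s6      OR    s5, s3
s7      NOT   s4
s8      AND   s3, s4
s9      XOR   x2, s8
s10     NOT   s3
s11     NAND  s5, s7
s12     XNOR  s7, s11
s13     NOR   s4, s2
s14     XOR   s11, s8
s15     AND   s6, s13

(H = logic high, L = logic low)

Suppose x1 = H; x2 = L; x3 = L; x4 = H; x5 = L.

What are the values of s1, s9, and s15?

s1 = H, s9 = L, s15 = H

s1 = x3 NOR x2 = L NOR L = H
s2 = x4 NAND x1 = H NAND H = L
s3 = x5 AND s1 = L AND H = L
s4 = s3 AND s1 = L AND H = L
s5 = x1 OR s4 = H OR L = H
s6 = s5 OR s3 = H OR L = H
s8 = s3 AND s4 = L AND L = L
s9 = x2 XOR s8 = L XOR L = L
s13 = s4 NOR s2 = L NOR L = H
s15 = s6 AND s13 = H AND H = H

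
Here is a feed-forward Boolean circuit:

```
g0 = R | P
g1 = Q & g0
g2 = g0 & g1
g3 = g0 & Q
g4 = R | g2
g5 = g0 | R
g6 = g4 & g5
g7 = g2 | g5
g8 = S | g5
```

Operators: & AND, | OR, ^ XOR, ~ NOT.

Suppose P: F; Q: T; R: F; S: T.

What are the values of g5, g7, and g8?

g5 = F, g7 = F, g8 = T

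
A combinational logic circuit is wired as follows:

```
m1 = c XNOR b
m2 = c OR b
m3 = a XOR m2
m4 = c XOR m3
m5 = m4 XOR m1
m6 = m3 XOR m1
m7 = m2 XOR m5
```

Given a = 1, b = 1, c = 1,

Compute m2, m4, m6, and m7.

m1 = c XNOR b = 1 XNOR 1 = 1
m2 = c OR b = 1 OR 1 = 1
m3 = a XOR m2 = 1 XOR 1 = 0
m4 = c XOR m3 = 1 XOR 0 = 1
m5 = m4 XOR m1 = 1 XOR 1 = 0
m6 = m3 XOR m1 = 0 XOR 1 = 1
m7 = m2 XOR m5 = 1 XOR 0 = 1

m2 = 1, m4 = 1, m6 = 1, m7 = 1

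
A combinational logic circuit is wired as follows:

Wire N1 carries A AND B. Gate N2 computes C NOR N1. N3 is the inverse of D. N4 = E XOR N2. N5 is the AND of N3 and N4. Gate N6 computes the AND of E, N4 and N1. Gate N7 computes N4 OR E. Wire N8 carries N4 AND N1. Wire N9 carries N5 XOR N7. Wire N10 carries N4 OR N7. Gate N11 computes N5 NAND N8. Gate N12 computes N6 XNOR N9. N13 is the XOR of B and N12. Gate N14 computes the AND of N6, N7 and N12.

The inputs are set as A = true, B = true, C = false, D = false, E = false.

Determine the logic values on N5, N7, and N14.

N5 = false; N7 = false; N14 = false

N1 = A AND B = true AND true = true
N2 = C NOR N1 = false NOR true = false
N3 = NOT D = NOT false = true
N4 = E XOR N2 = false XOR false = false
N5 = N3 AND N4 = true AND false = false
N6 = E AND N4 AND N1 = false AND false AND true = false
N7 = N4 OR E = false OR false = false
N9 = N5 XOR N7 = false XOR false = false
N12 = N6 XNOR N9 = false XNOR false = true
N14 = N6 AND N7 AND N12 = false AND false AND true = false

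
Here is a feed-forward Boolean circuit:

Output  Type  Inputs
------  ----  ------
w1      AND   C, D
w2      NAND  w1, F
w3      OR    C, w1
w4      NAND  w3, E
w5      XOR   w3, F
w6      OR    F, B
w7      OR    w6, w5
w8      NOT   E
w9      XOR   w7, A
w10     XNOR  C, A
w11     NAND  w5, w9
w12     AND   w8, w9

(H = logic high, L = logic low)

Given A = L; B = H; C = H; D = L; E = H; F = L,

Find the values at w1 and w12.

w1 = L; w12 = L

w1 = C AND D = H AND L = L
w3 = C OR w1 = H OR L = H
w5 = w3 XOR F = H XOR L = H
w6 = F OR B = L OR H = H
w7 = w6 OR w5 = H OR H = H
w8 = NOT E = NOT H = L
w9 = w7 XOR A = H XOR L = H
w12 = w8 AND w9 = L AND H = L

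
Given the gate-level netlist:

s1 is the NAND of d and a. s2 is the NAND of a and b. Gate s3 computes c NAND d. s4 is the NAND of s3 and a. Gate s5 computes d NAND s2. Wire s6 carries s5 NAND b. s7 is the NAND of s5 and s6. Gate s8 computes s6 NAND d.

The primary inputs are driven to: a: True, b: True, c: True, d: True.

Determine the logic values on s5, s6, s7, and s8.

s5 = True, s6 = False, s7 = True, s8 = True

s2 = a NAND b = True NAND True = False
s5 = d NAND s2 = True NAND False = True
s6 = s5 NAND b = True NAND True = False
s7 = s5 NAND s6 = True NAND False = True
s8 = s6 NAND d = False NAND True = True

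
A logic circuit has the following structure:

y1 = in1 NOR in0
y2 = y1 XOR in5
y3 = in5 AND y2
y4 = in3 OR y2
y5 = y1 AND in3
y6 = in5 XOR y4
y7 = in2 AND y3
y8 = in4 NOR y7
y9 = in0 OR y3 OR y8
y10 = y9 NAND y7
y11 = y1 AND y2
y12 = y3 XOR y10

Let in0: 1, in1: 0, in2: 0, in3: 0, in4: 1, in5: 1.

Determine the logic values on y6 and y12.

y1 = in1 NOR in0 = 0 NOR 1 = 0
y2 = y1 XOR in5 = 0 XOR 1 = 1
y3 = in5 AND y2 = 1 AND 1 = 1
y4 = in3 OR y2 = 0 OR 1 = 1
y6 = in5 XOR y4 = 1 XOR 1 = 0
y7 = in2 AND y3 = 0 AND 1 = 0
y8 = in4 NOR y7 = 1 NOR 0 = 0
y9 = in0 OR y3 OR y8 = 1 OR 1 OR 0 = 1
y10 = y9 NAND y7 = 1 NAND 0 = 1
y12 = y3 XOR y10 = 1 XOR 1 = 0

y6 = 0  y12 = 0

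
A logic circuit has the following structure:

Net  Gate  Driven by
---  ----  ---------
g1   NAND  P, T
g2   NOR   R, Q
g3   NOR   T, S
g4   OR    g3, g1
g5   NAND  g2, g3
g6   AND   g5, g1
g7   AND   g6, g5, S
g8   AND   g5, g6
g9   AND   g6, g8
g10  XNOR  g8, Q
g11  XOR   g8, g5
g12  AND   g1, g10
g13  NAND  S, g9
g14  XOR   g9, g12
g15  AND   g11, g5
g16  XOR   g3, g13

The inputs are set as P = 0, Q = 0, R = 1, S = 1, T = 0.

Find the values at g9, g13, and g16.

g9 = 1; g13 = 0; g16 = 0

g1 = P NAND T = 0 NAND 0 = 1
g2 = R NOR Q = 1 NOR 0 = 0
g3 = T NOR S = 0 NOR 1 = 0
g5 = g2 NAND g3 = 0 NAND 0 = 1
g6 = g5 AND g1 = 1 AND 1 = 1
g8 = g5 AND g6 = 1 AND 1 = 1
g9 = g6 AND g8 = 1 AND 1 = 1
g13 = S NAND g9 = 1 NAND 1 = 0
g16 = g3 XOR g13 = 0 XOR 0 = 0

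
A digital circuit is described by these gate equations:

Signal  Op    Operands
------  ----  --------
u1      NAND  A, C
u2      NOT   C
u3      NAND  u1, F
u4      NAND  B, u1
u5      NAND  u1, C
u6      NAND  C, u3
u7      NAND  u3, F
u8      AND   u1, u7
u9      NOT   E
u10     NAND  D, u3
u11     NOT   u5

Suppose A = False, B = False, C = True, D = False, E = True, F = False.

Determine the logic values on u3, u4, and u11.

u1 = A NAND C = False NAND True = True
u3 = u1 NAND F = True NAND False = True
u4 = B NAND u1 = False NAND True = True
u5 = u1 NAND C = True NAND True = False
u11 = NOT u5 = NOT False = True

u3 = True  u4 = True  u11 = True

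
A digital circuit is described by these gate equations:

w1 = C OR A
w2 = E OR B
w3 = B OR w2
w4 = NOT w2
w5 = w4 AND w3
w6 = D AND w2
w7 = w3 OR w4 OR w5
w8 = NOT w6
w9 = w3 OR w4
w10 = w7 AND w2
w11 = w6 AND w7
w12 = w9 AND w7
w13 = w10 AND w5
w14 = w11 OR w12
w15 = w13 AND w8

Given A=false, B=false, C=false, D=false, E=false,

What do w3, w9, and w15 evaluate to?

w3 = false; w9 = true; w15 = false

w2 = E OR B = false OR false = false
w3 = B OR w2 = false OR false = false
w4 = NOT w2 = NOT false = true
w5 = w4 AND w3 = true AND false = false
w6 = D AND w2 = false AND false = false
w7 = w3 OR w4 OR w5 = false OR true OR false = true
w8 = NOT w6 = NOT false = true
w9 = w3 OR w4 = false OR true = true
w10 = w7 AND w2 = true AND false = false
w13 = w10 AND w5 = false AND false = false
w15 = w13 AND w8 = false AND true = false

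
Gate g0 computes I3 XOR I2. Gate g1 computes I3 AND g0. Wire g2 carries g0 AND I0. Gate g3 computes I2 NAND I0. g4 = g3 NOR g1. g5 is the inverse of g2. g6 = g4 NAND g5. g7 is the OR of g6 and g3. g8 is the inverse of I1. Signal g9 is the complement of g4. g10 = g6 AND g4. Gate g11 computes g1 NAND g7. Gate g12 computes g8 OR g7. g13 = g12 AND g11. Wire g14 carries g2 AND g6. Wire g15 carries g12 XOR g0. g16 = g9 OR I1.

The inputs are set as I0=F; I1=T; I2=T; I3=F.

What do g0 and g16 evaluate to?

g0 = I3 XOR I2 = F XOR T = T
g1 = I3 AND g0 = F AND T = F
g3 = I2 NAND I0 = T NAND F = T
g4 = g3 NOR g1 = T NOR F = F
g9 = NOT g4 = NOT F = T
g16 = g9 OR I1 = T OR T = T

g0 = T; g16 = T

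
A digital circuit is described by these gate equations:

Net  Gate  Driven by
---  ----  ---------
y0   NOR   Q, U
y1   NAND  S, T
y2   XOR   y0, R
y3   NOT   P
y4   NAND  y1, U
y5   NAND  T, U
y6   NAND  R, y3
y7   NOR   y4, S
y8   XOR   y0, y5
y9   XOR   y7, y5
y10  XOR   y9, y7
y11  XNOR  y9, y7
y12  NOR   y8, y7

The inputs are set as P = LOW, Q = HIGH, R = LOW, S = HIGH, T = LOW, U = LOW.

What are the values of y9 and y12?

y9 = HIGH  y12 = LOW

y0 = Q NOR U = HIGH NOR LOW = LOW
y1 = S NAND T = HIGH NAND LOW = HIGH
y4 = y1 NAND U = HIGH NAND LOW = HIGH
y5 = T NAND U = LOW NAND LOW = HIGH
y7 = y4 NOR S = HIGH NOR HIGH = LOW
y8 = y0 XOR y5 = LOW XOR HIGH = HIGH
y9 = y7 XOR y5 = LOW XOR HIGH = HIGH
y12 = y8 NOR y7 = HIGH NOR LOW = LOW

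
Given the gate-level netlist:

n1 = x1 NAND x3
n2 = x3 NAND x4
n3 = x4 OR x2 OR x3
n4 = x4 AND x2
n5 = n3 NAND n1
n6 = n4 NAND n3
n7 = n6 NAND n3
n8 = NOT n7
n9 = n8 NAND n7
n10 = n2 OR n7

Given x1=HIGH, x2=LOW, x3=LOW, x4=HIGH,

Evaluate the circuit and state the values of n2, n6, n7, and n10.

n2 = x3 NAND x4 = LOW NAND HIGH = HIGH
n3 = x4 OR x2 OR x3 = HIGH OR LOW OR LOW = HIGH
n4 = x4 AND x2 = HIGH AND LOW = LOW
n6 = n4 NAND n3 = LOW NAND HIGH = HIGH
n7 = n6 NAND n3 = HIGH NAND HIGH = LOW
n10 = n2 OR n7 = HIGH OR LOW = HIGH

n2 = HIGH; n6 = HIGH; n7 = LOW; n10 = HIGH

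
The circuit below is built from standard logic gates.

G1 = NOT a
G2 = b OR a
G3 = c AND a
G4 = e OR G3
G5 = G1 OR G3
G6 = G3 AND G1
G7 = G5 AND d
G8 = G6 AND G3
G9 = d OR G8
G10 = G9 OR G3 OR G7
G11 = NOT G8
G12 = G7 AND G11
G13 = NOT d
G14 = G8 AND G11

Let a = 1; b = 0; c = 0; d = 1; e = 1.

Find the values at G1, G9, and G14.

G1 = 0, G9 = 1, G14 = 0

G1 = NOT a = NOT 1 = 0
G3 = c AND a = 0 AND 1 = 0
G6 = G3 AND G1 = 0 AND 0 = 0
G8 = G6 AND G3 = 0 AND 0 = 0
G9 = d OR G8 = 1 OR 0 = 1
G11 = NOT G8 = NOT 0 = 1
G14 = G8 AND G11 = 0 AND 1 = 0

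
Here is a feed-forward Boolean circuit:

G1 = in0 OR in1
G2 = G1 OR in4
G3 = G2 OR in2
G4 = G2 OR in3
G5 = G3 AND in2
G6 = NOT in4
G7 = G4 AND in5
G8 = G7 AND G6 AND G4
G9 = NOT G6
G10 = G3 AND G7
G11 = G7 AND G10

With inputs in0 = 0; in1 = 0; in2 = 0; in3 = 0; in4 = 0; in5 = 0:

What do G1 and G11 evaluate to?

G1 = 0, G11 = 0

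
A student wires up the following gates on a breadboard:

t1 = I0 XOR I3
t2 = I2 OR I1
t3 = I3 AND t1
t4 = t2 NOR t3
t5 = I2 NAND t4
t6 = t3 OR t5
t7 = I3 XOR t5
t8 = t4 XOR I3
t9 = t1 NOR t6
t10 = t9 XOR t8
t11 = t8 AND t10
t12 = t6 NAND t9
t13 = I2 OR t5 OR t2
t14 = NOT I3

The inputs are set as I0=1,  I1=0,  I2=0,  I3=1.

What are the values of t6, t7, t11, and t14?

t1 = I0 XOR I3 = 1 XOR 1 = 0
t2 = I2 OR I1 = 0 OR 0 = 0
t3 = I3 AND t1 = 1 AND 0 = 0
t4 = t2 NOR t3 = 0 NOR 0 = 1
t5 = I2 NAND t4 = 0 NAND 1 = 1
t6 = t3 OR t5 = 0 OR 1 = 1
t7 = I3 XOR t5 = 1 XOR 1 = 0
t8 = t4 XOR I3 = 1 XOR 1 = 0
t9 = t1 NOR t6 = 0 NOR 1 = 0
t10 = t9 XOR t8 = 0 XOR 0 = 0
t11 = t8 AND t10 = 0 AND 0 = 0
t14 = NOT I3 = NOT 1 = 0

t6 = 1  t7 = 0  t11 = 0  t14 = 0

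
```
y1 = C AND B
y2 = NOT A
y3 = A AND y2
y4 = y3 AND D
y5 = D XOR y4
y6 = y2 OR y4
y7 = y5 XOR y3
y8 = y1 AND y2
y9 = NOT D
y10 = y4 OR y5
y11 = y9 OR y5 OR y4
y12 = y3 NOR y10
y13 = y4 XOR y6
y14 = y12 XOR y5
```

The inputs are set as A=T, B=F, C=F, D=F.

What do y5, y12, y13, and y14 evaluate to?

y2 = NOT A = NOT T = F
y3 = A AND y2 = T AND F = F
y4 = y3 AND D = F AND F = F
y5 = D XOR y4 = F XOR F = F
y6 = y2 OR y4 = F OR F = F
y10 = y4 OR y5 = F OR F = F
y12 = y3 NOR y10 = F NOR F = T
y13 = y4 XOR y6 = F XOR F = F
y14 = y12 XOR y5 = T XOR F = T

y5 = F; y12 = T; y13 = F; y14 = T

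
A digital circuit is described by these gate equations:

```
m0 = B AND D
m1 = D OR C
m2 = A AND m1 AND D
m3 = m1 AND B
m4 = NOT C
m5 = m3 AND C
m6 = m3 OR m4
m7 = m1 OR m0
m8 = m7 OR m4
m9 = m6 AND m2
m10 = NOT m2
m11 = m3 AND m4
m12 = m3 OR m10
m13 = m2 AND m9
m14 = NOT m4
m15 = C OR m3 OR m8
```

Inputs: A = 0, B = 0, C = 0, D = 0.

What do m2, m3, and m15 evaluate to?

m0 = B AND D = 0 AND 0 = 0
m1 = D OR C = 0 OR 0 = 0
m2 = A AND m1 AND D = 0 AND 0 AND 0 = 0
m3 = m1 AND B = 0 AND 0 = 0
m4 = NOT C = NOT 0 = 1
m7 = m1 OR m0 = 0 OR 0 = 0
m8 = m7 OR m4 = 0 OR 1 = 1
m15 = C OR m3 OR m8 = 0 OR 0 OR 1 = 1

m2 = 0; m3 = 0; m15 = 1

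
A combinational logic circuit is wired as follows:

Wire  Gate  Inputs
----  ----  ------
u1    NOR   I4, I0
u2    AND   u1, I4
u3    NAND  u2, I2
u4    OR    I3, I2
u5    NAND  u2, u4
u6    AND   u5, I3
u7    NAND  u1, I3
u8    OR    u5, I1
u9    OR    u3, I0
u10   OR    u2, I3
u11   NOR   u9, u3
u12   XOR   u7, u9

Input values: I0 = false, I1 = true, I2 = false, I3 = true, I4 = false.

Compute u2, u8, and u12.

u2 = false; u8 = true; u12 = true

u1 = I4 NOR I0 = false NOR false = true
u2 = u1 AND I4 = true AND false = false
u3 = u2 NAND I2 = false NAND false = true
u4 = I3 OR I2 = true OR false = true
u5 = u2 NAND u4 = false NAND true = true
u7 = u1 NAND I3 = true NAND true = false
u8 = u5 OR I1 = true OR true = true
u9 = u3 OR I0 = true OR false = true
u12 = u7 XOR u9 = false XOR true = true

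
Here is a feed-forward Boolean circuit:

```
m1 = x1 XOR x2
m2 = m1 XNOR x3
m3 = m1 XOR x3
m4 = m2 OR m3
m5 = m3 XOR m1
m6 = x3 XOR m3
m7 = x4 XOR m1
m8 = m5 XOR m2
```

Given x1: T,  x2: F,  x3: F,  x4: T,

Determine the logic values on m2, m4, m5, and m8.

m1 = x1 XOR x2 = T XOR F = T
m2 = m1 XNOR x3 = T XNOR F = F
m3 = m1 XOR x3 = T XOR F = T
m4 = m2 OR m3 = F OR T = T
m5 = m3 XOR m1 = T XOR T = F
m8 = m5 XOR m2 = F XOR F = F

m2 = F, m4 = T, m5 = F, m8 = F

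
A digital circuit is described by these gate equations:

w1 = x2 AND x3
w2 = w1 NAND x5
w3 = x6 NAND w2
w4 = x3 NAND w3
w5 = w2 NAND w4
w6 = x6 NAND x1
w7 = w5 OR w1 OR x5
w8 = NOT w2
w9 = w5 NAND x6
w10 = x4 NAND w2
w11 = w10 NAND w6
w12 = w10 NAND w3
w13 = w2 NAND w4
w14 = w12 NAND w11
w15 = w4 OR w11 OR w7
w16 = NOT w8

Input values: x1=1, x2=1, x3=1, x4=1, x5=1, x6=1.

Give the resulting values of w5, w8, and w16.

w1 = x2 AND x3 = 1 AND 1 = 1
w2 = w1 NAND x5 = 1 NAND 1 = 0
w3 = x6 NAND w2 = 1 NAND 0 = 1
w4 = x3 NAND w3 = 1 NAND 1 = 0
w5 = w2 NAND w4 = 0 NAND 0 = 1
w8 = NOT w2 = NOT 0 = 1
w16 = NOT w8 = NOT 1 = 0

w5 = 1  w8 = 1  w16 = 0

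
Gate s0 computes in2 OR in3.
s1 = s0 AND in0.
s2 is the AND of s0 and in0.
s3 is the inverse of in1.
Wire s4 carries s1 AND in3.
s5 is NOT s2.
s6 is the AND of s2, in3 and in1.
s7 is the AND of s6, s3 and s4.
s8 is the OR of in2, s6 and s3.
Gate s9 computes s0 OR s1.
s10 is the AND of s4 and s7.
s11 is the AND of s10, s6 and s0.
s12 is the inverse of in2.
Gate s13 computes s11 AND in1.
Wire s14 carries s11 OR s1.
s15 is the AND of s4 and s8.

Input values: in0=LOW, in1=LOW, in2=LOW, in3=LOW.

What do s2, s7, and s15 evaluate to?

s2 = LOW; s7 = LOW; s15 = LOW

s0 = in2 OR in3 = LOW OR LOW = LOW
s1 = s0 AND in0 = LOW AND LOW = LOW
s2 = s0 AND in0 = LOW AND LOW = LOW
s3 = NOT in1 = NOT LOW = HIGH
s4 = s1 AND in3 = LOW AND LOW = LOW
s6 = s2 AND in3 AND in1 = LOW AND LOW AND LOW = LOW
s7 = s6 AND s3 AND s4 = LOW AND HIGH AND LOW = LOW
s8 = in2 OR s6 OR s3 = LOW OR LOW OR HIGH = HIGH
s15 = s4 AND s8 = LOW AND HIGH = LOW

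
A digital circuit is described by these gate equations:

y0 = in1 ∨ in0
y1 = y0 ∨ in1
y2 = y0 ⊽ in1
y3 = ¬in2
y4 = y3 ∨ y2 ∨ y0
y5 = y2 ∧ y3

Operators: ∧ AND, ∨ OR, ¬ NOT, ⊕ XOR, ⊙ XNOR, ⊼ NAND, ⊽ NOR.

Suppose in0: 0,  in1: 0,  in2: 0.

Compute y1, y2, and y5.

y0 = in1 OR in0 = 0 OR 0 = 0
y1 = y0 OR in1 = 0 OR 0 = 0
y2 = y0 NOR in1 = 0 NOR 0 = 1
y3 = NOT in2 = NOT 0 = 1
y5 = y2 AND y3 = 1 AND 1 = 1

y1 = 0  y2 = 1  y5 = 1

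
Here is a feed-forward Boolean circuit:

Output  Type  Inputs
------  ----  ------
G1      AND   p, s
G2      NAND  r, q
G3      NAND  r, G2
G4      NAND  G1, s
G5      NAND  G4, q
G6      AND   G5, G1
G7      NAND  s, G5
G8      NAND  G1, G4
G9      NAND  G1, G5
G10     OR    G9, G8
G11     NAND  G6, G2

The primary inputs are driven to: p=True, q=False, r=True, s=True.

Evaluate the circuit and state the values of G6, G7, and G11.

G1 = p AND s = True AND True = True
G2 = r NAND q = True NAND False = True
G4 = G1 NAND s = True NAND True = False
G5 = G4 NAND q = False NAND False = True
G6 = G5 AND G1 = True AND True = True
G7 = s NAND G5 = True NAND True = False
G11 = G6 NAND G2 = True NAND True = False

G6 = True  G7 = False  G11 = False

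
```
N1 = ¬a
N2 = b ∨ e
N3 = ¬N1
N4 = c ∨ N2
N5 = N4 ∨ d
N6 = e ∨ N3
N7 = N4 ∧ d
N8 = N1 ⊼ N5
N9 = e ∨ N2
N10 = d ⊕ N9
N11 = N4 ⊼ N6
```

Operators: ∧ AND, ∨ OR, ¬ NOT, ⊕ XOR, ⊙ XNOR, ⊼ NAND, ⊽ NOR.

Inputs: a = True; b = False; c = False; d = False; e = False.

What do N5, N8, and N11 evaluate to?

N5 = False; N8 = True; N11 = True

N1 = NOT a = NOT True = False
N2 = b OR e = False OR False = False
N3 = NOT N1 = NOT False = True
N4 = c OR N2 = False OR False = False
N5 = N4 OR d = False OR False = False
N6 = e OR N3 = False OR True = True
N8 = N1 NAND N5 = False NAND False = True
N11 = N4 NAND N6 = False NAND True = True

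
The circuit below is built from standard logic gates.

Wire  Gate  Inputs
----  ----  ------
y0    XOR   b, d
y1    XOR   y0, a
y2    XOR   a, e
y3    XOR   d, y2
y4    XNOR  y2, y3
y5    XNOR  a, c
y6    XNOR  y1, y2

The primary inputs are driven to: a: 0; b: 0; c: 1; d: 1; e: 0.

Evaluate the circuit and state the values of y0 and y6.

y0 = b XOR d = 0 XOR 1 = 1
y1 = y0 XOR a = 1 XOR 0 = 1
y2 = a XOR e = 0 XOR 0 = 0
y6 = y1 XNOR y2 = 1 XNOR 0 = 0

y0 = 1  y6 = 0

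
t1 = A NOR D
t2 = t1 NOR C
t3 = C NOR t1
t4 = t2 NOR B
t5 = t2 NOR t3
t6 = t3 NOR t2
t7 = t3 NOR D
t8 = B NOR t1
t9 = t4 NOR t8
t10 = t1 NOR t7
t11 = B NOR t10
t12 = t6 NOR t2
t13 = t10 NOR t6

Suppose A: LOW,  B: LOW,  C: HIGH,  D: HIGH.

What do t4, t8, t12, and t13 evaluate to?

t4 = HIGH, t8 = HIGH, t12 = LOW, t13 = LOW

t1 = A NOR D = LOW NOR HIGH = LOW
t2 = t1 NOR C = LOW NOR HIGH = LOW
t3 = C NOR t1 = HIGH NOR LOW = LOW
t4 = t2 NOR B = LOW NOR LOW = HIGH
t6 = t3 NOR t2 = LOW NOR LOW = HIGH
t7 = t3 NOR D = LOW NOR HIGH = LOW
t8 = B NOR t1 = LOW NOR LOW = HIGH
t10 = t1 NOR t7 = LOW NOR LOW = HIGH
t12 = t6 NOR t2 = HIGH NOR LOW = LOW
t13 = t10 NOR t6 = HIGH NOR HIGH = LOW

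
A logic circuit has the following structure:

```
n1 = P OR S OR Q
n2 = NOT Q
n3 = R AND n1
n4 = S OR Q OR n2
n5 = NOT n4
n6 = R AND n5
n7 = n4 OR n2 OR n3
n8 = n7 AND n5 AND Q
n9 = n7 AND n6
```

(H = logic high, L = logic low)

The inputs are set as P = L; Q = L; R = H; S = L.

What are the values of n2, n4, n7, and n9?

n1 = P OR S OR Q = L OR L OR L = L
n2 = NOT Q = NOT L = H
n3 = R AND n1 = H AND L = L
n4 = S OR Q OR n2 = L OR L OR H = H
n5 = NOT n4 = NOT H = L
n6 = R AND n5 = H AND L = L
n7 = n4 OR n2 OR n3 = H OR H OR L = H
n9 = n7 AND n6 = H AND L = L

n2 = H, n4 = H, n7 = H, n9 = L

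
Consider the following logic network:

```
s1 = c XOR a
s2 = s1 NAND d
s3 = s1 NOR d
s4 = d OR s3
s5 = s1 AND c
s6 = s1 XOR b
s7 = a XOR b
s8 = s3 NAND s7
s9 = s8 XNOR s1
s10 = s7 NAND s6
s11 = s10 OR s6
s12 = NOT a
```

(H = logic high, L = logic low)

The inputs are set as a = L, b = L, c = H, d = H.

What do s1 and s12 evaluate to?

s1 = c XOR a = H XOR L = H
s12 = NOT a = NOT L = H

s1 = H  s12 = H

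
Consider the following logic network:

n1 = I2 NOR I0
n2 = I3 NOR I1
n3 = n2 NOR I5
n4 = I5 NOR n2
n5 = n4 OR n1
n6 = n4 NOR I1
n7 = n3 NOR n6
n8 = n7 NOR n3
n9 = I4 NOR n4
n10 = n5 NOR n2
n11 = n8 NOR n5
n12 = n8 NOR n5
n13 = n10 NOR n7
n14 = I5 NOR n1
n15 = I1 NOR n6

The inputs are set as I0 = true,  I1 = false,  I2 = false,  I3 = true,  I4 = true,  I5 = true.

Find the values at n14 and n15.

n1 = I2 NOR I0 = false NOR true = false
n2 = I3 NOR I1 = true NOR false = false
n4 = I5 NOR n2 = true NOR false = false
n6 = n4 NOR I1 = false NOR false = true
n14 = I5 NOR n1 = true NOR false = false
n15 = I1 NOR n6 = false NOR true = false

n14 = false, n15 = false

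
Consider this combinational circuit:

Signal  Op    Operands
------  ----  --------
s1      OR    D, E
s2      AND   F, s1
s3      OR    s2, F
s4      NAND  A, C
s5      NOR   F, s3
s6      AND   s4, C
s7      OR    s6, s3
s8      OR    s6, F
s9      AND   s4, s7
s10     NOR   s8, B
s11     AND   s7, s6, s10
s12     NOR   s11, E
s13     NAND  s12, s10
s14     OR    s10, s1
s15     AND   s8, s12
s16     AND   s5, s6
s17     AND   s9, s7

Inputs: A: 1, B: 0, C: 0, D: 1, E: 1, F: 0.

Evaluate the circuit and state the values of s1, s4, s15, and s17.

s1 = 1; s4 = 1; s15 = 0; s17 = 0

s1 = D OR E = 1 OR 1 = 1
s2 = F AND s1 = 0 AND 1 = 0
s3 = s2 OR F = 0 OR 0 = 0
s4 = A NAND C = 1 NAND 0 = 1
s6 = s4 AND C = 1 AND 0 = 0
s7 = s6 OR s3 = 0 OR 0 = 0
s8 = s6 OR F = 0 OR 0 = 0
s9 = s4 AND s7 = 1 AND 0 = 0
s10 = s8 NOR B = 0 NOR 0 = 1
s11 = s7 AND s6 AND s10 = 0 AND 0 AND 1 = 0
s12 = s11 NOR E = 0 NOR 1 = 0
s15 = s8 AND s12 = 0 AND 0 = 0
s17 = s9 AND s7 = 0 AND 0 = 0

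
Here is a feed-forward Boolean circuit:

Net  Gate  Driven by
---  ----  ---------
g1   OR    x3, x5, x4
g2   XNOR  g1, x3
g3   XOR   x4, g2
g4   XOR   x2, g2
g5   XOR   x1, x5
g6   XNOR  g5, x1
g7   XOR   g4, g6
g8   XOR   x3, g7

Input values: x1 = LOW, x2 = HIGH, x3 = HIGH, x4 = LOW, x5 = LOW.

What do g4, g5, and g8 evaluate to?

g4 = LOW, g5 = LOW, g8 = LOW

g1 = x3 OR x5 OR x4 = HIGH OR LOW OR LOW = HIGH
g2 = g1 XNOR x3 = HIGH XNOR HIGH = HIGH
g4 = x2 XOR g2 = HIGH XOR HIGH = LOW
g5 = x1 XOR x5 = LOW XOR LOW = LOW
g6 = g5 XNOR x1 = LOW XNOR LOW = HIGH
g7 = g4 XOR g6 = LOW XOR HIGH = HIGH
g8 = x3 XOR g7 = HIGH XOR HIGH = LOW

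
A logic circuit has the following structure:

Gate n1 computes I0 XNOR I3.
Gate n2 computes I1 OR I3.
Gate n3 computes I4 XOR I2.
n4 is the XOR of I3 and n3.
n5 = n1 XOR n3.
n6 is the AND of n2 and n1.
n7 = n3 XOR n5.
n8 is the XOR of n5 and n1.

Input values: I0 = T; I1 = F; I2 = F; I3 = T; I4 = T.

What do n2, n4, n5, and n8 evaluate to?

n2 = T, n4 = F, n5 = F, n8 = T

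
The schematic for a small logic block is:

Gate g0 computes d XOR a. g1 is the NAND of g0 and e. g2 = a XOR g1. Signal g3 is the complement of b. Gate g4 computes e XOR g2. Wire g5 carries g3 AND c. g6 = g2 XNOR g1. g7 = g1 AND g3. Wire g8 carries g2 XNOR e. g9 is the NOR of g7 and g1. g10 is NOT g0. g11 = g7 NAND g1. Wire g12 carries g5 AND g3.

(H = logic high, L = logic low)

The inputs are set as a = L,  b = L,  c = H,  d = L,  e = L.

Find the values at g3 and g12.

g3 = H, g12 = H

g3 = NOT b = NOT L = H
g5 = g3 AND c = H AND H = H
g12 = g5 AND g3 = H AND H = H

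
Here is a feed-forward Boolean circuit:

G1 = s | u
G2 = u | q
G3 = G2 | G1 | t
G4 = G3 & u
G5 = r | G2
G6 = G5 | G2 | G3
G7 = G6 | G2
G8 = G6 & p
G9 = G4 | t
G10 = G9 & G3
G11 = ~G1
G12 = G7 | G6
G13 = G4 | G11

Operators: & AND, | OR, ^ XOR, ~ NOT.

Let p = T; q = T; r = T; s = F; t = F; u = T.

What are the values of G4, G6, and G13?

G1 = s OR u = F OR T = T
G2 = u OR q = T OR T = T
G3 = G2 OR G1 OR t = T OR T OR F = T
G4 = G3 AND u = T AND T = T
G5 = r OR G2 = T OR T = T
G6 = G5 OR G2 OR G3 = T OR T OR T = T
G11 = NOT G1 = NOT T = F
G13 = G4 OR G11 = T OR F = T

G4 = T; G6 = T; G13 = T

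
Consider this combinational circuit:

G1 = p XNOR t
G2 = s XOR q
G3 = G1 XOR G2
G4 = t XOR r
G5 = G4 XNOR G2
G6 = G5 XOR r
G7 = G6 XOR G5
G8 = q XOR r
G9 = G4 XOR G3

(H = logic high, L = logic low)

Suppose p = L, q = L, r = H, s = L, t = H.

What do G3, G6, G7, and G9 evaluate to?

G3 = L, G6 = L, G7 = H, G9 = L

G1 = p XNOR t = L XNOR H = L
G2 = s XOR q = L XOR L = L
G3 = G1 XOR G2 = L XOR L = L
G4 = t XOR r = H XOR H = L
G5 = G4 XNOR G2 = L XNOR L = H
G6 = G5 XOR r = H XOR H = L
G7 = G6 XOR G5 = L XOR H = H
G9 = G4 XOR G3 = L XOR L = L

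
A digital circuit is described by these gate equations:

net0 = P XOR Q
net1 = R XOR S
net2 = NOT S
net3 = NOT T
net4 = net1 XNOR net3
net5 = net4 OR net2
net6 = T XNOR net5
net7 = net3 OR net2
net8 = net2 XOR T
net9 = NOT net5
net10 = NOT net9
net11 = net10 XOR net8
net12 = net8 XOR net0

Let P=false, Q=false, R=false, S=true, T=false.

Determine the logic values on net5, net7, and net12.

net5 = true, net7 = true, net12 = false

net0 = P XOR Q = false XOR false = false
net1 = R XOR S = false XOR true = true
net2 = NOT S = NOT true = false
net3 = NOT T = NOT false = true
net4 = net1 XNOR net3 = true XNOR true = true
net5 = net4 OR net2 = true OR false = true
net7 = net3 OR net2 = true OR false = true
net8 = net2 XOR T = false XOR false = false
net12 = net8 XOR net0 = false XOR false = false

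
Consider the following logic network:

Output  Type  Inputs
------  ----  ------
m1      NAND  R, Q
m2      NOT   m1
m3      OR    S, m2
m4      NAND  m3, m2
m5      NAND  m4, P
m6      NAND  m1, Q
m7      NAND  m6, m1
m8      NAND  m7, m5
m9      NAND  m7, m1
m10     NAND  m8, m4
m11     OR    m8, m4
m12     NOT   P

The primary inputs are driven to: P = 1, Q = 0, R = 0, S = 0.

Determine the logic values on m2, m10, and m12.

m2 = 0  m10 = 0  m12 = 0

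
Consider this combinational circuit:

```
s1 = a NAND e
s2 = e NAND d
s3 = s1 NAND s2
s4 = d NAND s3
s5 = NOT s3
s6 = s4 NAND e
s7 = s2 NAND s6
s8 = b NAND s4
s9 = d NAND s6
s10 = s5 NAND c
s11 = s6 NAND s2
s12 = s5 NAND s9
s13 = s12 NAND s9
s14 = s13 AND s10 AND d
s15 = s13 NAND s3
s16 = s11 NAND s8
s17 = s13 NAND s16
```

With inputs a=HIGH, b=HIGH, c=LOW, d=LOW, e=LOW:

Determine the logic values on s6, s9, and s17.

s6 = HIGH, s9 = HIGH, s17 = LOW

s1 = a NAND e = HIGH NAND LOW = HIGH
s2 = e NAND d = LOW NAND LOW = HIGH
s3 = s1 NAND s2 = HIGH NAND HIGH = LOW
s4 = d NAND s3 = LOW NAND LOW = HIGH
s5 = NOT s3 = NOT LOW = HIGH
s6 = s4 NAND e = HIGH NAND LOW = HIGH
s8 = b NAND s4 = HIGH NAND HIGH = LOW
s9 = d NAND s6 = LOW NAND HIGH = HIGH
s11 = s6 NAND s2 = HIGH NAND HIGH = LOW
s12 = s5 NAND s9 = HIGH NAND HIGH = LOW
s13 = s12 NAND s9 = LOW NAND HIGH = HIGH
s16 = s11 NAND s8 = LOW NAND LOW = HIGH
s17 = s13 NAND s16 = HIGH NAND HIGH = LOW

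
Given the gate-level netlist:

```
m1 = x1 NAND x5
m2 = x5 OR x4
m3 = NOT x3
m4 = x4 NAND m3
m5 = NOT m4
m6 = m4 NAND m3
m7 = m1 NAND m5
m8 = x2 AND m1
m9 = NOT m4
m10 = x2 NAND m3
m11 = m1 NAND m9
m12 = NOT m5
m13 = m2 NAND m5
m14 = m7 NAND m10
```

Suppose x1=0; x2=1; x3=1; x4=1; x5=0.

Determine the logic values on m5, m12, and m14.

m1 = x1 NAND x5 = 0 NAND 0 = 1
m3 = NOT x3 = NOT 1 = 0
m4 = x4 NAND m3 = 1 NAND 0 = 1
m5 = NOT m4 = NOT 1 = 0
m7 = m1 NAND m5 = 1 NAND 0 = 1
m10 = x2 NAND m3 = 1 NAND 0 = 1
m12 = NOT m5 = NOT 0 = 1
m14 = m7 NAND m10 = 1 NAND 1 = 0

m5 = 0, m12 = 1, m14 = 0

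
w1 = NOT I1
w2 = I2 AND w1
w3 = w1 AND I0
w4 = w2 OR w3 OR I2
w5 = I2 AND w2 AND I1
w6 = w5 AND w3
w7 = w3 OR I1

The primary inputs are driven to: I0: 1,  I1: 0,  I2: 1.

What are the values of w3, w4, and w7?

w3 = 1, w4 = 1, w7 = 1

w1 = NOT I1 = NOT 0 = 1
w2 = I2 AND w1 = 1 AND 1 = 1
w3 = w1 AND I0 = 1 AND 1 = 1
w4 = w2 OR w3 OR I2 = 1 OR 1 OR 1 = 1
w7 = w3 OR I1 = 1 OR 0 = 1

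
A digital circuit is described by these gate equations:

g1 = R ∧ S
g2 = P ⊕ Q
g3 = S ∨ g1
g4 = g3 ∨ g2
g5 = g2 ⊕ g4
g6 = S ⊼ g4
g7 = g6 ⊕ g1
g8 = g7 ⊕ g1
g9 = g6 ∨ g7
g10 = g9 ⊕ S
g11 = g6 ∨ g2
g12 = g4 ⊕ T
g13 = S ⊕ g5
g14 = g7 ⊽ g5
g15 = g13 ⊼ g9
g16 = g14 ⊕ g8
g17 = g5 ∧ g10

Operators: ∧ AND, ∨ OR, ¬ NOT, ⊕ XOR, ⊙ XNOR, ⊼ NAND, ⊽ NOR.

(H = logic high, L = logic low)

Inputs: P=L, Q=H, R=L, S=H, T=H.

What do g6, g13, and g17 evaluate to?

g6 = L, g13 = H, g17 = L

g1 = R AND S = L AND H = L
g2 = P XOR Q = L XOR H = H
g3 = S OR g1 = H OR L = H
g4 = g3 OR g2 = H OR H = H
g5 = g2 XOR g4 = H XOR H = L
g6 = S NAND g4 = H NAND H = L
g7 = g6 XOR g1 = L XOR L = L
g9 = g6 OR g7 = L OR L = L
g10 = g9 XOR S = L XOR H = H
g13 = S XOR g5 = H XOR L = H
g17 = g5 AND g10 = L AND H = L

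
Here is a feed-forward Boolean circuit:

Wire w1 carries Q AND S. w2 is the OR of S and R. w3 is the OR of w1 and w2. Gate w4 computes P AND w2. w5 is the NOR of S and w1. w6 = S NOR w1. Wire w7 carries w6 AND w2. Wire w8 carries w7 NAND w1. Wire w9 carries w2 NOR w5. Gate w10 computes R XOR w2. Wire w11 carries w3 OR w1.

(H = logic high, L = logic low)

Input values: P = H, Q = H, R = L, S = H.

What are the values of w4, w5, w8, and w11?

w1 = Q AND S = H AND H = H
w2 = S OR R = H OR L = H
w3 = w1 OR w2 = H OR H = H
w4 = P AND w2 = H AND H = H
w5 = S NOR w1 = H NOR H = L
w6 = S NOR w1 = H NOR H = L
w7 = w6 AND w2 = L AND H = L
w8 = w7 NAND w1 = L NAND H = H
w11 = w3 OR w1 = H OR H = H

w4 = H, w5 = L, w8 = H, w11 = H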